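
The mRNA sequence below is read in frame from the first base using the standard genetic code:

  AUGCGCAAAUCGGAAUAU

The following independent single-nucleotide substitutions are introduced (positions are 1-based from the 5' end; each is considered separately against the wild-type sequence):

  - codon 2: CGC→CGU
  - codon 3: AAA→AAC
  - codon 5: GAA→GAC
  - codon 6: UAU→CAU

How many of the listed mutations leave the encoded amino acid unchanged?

Codon 2: CGC (Arg) → CGU (Arg) — synonymous.
Codon 3: AAA (Lys) → AAC (Asn) — missense.
Codon 5: GAA (Glu) → GAC (Asp) — missense.
Codon 6: UAU (Tyr) → CAU (His) — missense.
Synonymous: 1 of 4.

1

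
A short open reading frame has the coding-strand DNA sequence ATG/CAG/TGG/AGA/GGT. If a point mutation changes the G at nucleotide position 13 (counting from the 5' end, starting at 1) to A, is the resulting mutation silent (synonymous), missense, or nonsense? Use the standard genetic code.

missense

Position 13 falls in codon 5: GGT → Gly.
After the substitution the codon is AGT → Ser.
Gly ≠ Ser, so this is a missense mutation.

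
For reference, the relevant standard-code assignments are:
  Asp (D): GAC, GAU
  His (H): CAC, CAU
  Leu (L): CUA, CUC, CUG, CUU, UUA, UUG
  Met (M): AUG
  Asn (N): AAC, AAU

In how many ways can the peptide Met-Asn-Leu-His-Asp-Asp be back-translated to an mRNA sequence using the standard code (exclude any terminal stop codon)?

96

Met: 1 codon.
Asn: 2 codons.
Leu: 6 codons.
His: 2 codons.
Asp: 2 codons.
Asp: 2 codons.
1 × 2 × 6 × 2 × 2 × 2 = 96.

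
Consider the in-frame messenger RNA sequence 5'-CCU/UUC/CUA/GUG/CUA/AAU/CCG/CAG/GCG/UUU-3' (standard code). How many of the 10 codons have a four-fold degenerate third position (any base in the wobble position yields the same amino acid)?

6

Codon 1 CCU (Pro): third position 4-fold.
Codon 2 UUC (Phe): third position 2-fold.
Codon 3 CUA (Leu): third position 4-fold.
Codon 4 GUG (Val): third position 4-fold.
Codon 5 CUA (Leu): third position 4-fold.
Codon 6 AAU (Asn): third position 2-fold.
Codon 7 CCG (Pro): third position 4-fold.
Codon 8 CAG (Gln): third position 2-fold.
Codon 9 GCG (Ala): third position 4-fold.
Codon 10 UUU (Phe): third position 2-fold.
Four-fold degenerate third positions: 6.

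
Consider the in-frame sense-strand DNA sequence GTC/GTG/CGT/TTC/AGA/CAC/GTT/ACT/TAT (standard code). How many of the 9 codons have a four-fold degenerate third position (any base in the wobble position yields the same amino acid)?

Codon 1 GTC (Val): third position 4-fold.
Codon 2 GTG (Val): third position 4-fold.
Codon 3 CGT (Arg): third position 4-fold.
Codon 4 TTC (Phe): third position 2-fold.
Codon 5 AGA (Arg): third position 2-fold.
Codon 6 CAC (His): third position 2-fold.
Codon 7 GTT (Val): third position 4-fold.
Codon 8 ACT (Thr): third position 4-fold.
Codon 9 TAT (Tyr): third position 2-fold.
Four-fold degenerate third positions: 5.

5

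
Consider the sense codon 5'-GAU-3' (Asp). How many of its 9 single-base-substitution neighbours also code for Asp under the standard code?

Position 1: none → 0 synonymous.
Position 2: none → 0 synonymous.
Position 3: GAC → 1 synonymous.
Total: 0 + 0 + 1 = 1.

1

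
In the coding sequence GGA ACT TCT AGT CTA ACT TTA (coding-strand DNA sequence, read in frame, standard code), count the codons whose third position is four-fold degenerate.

Codon 1 GGA (Gly): third position 4-fold.
Codon 2 ACT (Thr): third position 4-fold.
Codon 3 TCT (Ser): third position 4-fold.
Codon 4 AGT (Ser): third position 2-fold.
Codon 5 CTA (Leu): third position 4-fold.
Codon 6 ACT (Thr): third position 4-fold.
Codon 7 TTA (Leu): third position 2-fold.
Four-fold degenerate third positions: 5.

5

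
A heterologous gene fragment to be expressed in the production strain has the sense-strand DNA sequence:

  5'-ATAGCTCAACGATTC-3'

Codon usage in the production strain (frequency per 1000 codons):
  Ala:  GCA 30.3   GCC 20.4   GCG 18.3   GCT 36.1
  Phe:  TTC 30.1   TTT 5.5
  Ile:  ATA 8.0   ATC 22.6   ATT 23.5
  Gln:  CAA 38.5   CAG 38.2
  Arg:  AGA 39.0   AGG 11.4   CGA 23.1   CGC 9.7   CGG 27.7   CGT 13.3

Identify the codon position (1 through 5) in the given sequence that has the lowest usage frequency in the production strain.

Codon 1 ATA (Ile): 8.0 per 1000.
Codon 2 GCT (Ala): 36.1 per 1000.
Codon 3 CAA (Gln): 38.5 per 1000.
Codon 4 CGA (Arg): 23.1 per 1000.
Codon 5 TTC (Phe): 30.1 per 1000.
Lowest frequency is 8.0 at codon 1.

1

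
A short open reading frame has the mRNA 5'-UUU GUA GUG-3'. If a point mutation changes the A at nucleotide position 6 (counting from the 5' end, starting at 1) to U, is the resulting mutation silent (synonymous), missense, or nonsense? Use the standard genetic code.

silent

Position 6 falls in codon 2: GUA → Val.
After the substitution the codon is GUU → Val.
Both encode Val, so the change is synonymous.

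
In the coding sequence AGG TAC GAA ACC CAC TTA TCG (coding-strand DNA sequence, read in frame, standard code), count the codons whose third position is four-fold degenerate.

Codon 1 AGG (Arg): third position 2-fold.
Codon 2 TAC (Tyr): third position 2-fold.
Codon 3 GAA (Glu): third position 2-fold.
Codon 4 ACC (Thr): third position 4-fold.
Codon 5 CAC (His): third position 2-fold.
Codon 6 TTA (Leu): third position 2-fold.
Codon 7 TCG (Ser): third position 4-fold.
Four-fold degenerate third positions: 2.

2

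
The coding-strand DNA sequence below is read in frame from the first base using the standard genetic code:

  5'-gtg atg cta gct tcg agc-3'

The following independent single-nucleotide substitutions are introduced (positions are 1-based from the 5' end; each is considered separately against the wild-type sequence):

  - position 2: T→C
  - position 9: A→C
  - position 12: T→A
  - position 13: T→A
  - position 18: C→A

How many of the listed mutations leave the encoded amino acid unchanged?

Codon 1: GTG (Val) → GCG (Ala) — missense.
Codon 3: CTA (Leu) → CTC (Leu) — synonymous.
Codon 4: GCT (Ala) → GCA (Ala) — synonymous.
Codon 5: TCG (Ser) → ACG (Thr) — missense.
Codon 6: AGC (Ser) → AGA (Arg) — missense.
Synonymous: 2 of 5.

2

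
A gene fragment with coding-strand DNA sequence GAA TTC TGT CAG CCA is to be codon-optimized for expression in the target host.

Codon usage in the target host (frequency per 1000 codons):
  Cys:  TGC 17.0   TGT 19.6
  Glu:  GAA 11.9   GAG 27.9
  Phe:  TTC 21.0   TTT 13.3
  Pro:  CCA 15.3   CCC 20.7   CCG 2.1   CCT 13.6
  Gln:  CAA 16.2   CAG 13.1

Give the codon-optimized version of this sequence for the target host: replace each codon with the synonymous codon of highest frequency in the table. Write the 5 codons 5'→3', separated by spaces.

GAG TTC TGT CAA CCC

Codon 1 (Glu): best is GAG at 27.9.
Codon 2 (Phe): best is TTC at 21.0.
Codon 3 (Cys): best is TGT at 19.6.
Codon 4 (Gln): best is CAA at 16.2.
Codon 5 (Pro): best is CCC at 20.7.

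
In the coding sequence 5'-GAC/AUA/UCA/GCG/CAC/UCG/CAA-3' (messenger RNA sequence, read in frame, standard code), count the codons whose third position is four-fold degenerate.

3

Codon 1 GAC (Asp): third position 2-fold.
Codon 2 AUA (Ile): third position 3-fold.
Codon 3 UCA (Ser): third position 4-fold.
Codon 4 GCG (Ala): third position 4-fold.
Codon 5 CAC (His): third position 2-fold.
Codon 6 UCG (Ser): third position 4-fold.
Codon 7 CAA (Gln): third position 2-fold.
Four-fold degenerate third positions: 3.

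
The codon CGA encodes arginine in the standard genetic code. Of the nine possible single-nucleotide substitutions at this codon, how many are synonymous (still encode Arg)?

4

Position 1: AGA → 1 synonymous.
Position 2: none → 0 synonymous.
Position 3: CGT, CGC, CGG → 3 synonymous.
Total: 1 + 0 + 3 = 4.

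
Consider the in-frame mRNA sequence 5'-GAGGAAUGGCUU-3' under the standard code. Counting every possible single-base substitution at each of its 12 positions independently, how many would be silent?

5

Codon 1 (GAG, Glu): 1 synonymous substitution.
Codon 2 (GAA, Glu): 1 synonymous substitution.
Codon 3 (UGG, Trp): 0 synonymous substitutions.
Codon 4 (CUU, Leu): 3 synonymous substitutions.
Total: 1 + 1 + 0 + 3 = 5.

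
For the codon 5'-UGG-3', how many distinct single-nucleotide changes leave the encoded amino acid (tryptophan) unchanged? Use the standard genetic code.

Position 1: none → 0 synonymous.
Position 2: none → 0 synonymous.
Position 3: none → 0 synonymous.
Total: 0 + 0 + 0 = 0.

0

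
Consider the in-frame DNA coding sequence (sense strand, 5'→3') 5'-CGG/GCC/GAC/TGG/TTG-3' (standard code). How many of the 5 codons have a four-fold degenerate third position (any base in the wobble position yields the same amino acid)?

Codon 1 CGG (Arg): third position 4-fold.
Codon 2 GCC (Ala): third position 4-fold.
Codon 3 GAC (Asp): third position 2-fold.
Codon 4 TGG (Trp): third position 1-fold.
Codon 5 TTG (Leu): third position 2-fold.
Four-fold degenerate third positions: 2.

2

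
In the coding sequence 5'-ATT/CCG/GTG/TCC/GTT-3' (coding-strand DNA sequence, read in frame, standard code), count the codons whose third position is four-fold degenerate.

4

Codon 1 ATT (Ile): third position 3-fold.
Codon 2 CCG (Pro): third position 4-fold.
Codon 3 GTG (Val): third position 4-fold.
Codon 4 TCC (Ser): third position 4-fold.
Codon 5 GTT (Val): third position 4-fold.
Four-fold degenerate third positions: 4.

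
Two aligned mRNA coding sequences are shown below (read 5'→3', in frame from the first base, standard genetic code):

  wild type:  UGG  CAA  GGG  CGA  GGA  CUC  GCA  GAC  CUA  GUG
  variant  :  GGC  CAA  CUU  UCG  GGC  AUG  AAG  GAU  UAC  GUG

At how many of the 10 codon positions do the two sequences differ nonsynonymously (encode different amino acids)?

6

Codon 1: UGG Trp / GGC Gly — nonsynonymous.
Codon 2: CAA Gln / CAA Gln — identical.
Codon 3: GGG Gly / CUU Leu — nonsynonymous.
Codon 4: CGA Arg / UCG Ser — nonsynonymous.
Codon 5: GGA Gly / GGC Gly — synonymous.
Codon 6: CUC Leu / AUG Met — nonsynonymous.
Codon 7: GCA Ala / AAG Lys — nonsynonymous.
Codon 8: GAC Asp / GAU Asp — synonymous.
Codon 9: CUA Leu / UAC Tyr — nonsynonymous.
Codon 10: GUG Val / GUG Val — identical.
Nonsynonymous differences: 6.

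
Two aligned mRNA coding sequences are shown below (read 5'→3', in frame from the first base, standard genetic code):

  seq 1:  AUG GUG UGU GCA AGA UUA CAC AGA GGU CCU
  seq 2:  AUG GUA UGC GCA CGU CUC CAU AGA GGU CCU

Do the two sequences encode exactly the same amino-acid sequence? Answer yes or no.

Codon 1: AUG Met / AUG Met — identical.
Codon 2: GUG Val / GUA Val — synonymous.
Codon 3: UGU Cys / UGC Cys — synonymous.
Codon 4: GCA Ala / GCA Ala — identical.
Codon 5: AGA Arg / CGU Arg — synonymous.
Codon 6: UUA Leu / CUC Leu — synonymous.
Codon 7: CAC His / CAU His — synonymous.
Codon 8: AGA Arg / AGA Arg — identical.
Codon 9: GGU Gly / GGU Gly — identical.
Codon 10: CCU Pro / CCU Pro — identical.
Nonsynonymous differences: 0 → same protein.

yes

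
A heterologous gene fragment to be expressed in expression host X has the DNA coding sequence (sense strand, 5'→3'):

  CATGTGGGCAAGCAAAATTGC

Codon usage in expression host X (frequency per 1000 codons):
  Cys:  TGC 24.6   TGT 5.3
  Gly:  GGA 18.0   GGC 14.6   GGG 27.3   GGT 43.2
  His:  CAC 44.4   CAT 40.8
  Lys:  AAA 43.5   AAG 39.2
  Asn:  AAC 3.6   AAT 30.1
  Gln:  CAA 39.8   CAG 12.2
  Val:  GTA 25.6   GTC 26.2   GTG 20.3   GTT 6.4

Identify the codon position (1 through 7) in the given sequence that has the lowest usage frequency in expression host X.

Codon 1 CAT (His): 40.8 per 1000.
Codon 2 GTG (Val): 20.3 per 1000.
Codon 3 GGC (Gly): 14.6 per 1000.
Codon 4 AAG (Lys): 39.2 per 1000.
Codon 5 CAA (Gln): 39.8 per 1000.
Codon 6 AAT (Asn): 30.1 per 1000.
Codon 7 TGC (Cys): 24.6 per 1000.
Lowest frequency is 14.6 at codon 3.

3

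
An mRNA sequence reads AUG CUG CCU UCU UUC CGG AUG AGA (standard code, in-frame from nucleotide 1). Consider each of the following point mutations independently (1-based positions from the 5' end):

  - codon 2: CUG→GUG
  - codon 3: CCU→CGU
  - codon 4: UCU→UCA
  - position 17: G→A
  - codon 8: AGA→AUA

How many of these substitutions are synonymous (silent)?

Codon 2: CUG (Leu) → GUG (Val) — missense.
Codon 3: CCU (Pro) → CGU (Arg) — missense.
Codon 4: UCU (Ser) → UCA (Ser) — synonymous.
Codon 6: CGG (Arg) → CAG (Gln) — missense.
Codon 8: AGA (Arg) → AUA (Ile) — missense.
Synonymous: 1 of 5.

1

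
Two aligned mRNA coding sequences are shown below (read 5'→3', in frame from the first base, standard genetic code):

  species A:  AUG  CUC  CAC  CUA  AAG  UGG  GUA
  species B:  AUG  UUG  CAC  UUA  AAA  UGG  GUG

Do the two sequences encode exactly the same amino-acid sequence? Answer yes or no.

yes

Codon 1: AUG Met / AUG Met — identical.
Codon 2: CUC Leu / UUG Leu — synonymous.
Codon 3: CAC His / CAC His — identical.
Codon 4: CUA Leu / UUA Leu — synonymous.
Codon 5: AAG Lys / AAA Lys — synonymous.
Codon 6: UGG Trp / UGG Trp — identical.
Codon 7: GUA Val / GUG Val — synonymous.
Nonsynonymous differences: 0 → same protein.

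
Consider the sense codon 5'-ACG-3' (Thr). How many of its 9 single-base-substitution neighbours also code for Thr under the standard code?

Position 1: none → 0 synonymous.
Position 2: none → 0 synonymous.
Position 3: ACU, ACC, ACA → 3 synonymous.
Total: 0 + 0 + 3 = 3.

3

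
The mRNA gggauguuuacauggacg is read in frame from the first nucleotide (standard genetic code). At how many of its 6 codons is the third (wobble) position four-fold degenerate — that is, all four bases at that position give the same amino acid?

3

Codon 1 GGG (Gly): third position 4-fold.
Codon 2 AUG (Met): third position 1-fold.
Codon 3 UUU (Phe): third position 2-fold.
Codon 4 ACA (Thr): third position 4-fold.
Codon 5 UGG (Trp): third position 1-fold.
Codon 6 ACG (Thr): third position 4-fold.
Four-fold degenerate third positions: 3.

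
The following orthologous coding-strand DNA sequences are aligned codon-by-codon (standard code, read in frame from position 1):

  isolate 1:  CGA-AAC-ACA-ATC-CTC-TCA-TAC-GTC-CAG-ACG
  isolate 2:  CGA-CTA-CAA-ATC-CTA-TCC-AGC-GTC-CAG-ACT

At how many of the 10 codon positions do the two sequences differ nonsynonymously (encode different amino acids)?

3

Codon 1: CGA Arg / CGA Arg — identical.
Codon 2: AAC Asn / CTA Leu — nonsynonymous.
Codon 3: ACA Thr / CAA Gln — nonsynonymous.
Codon 4: ATC Ile / ATC Ile — identical.
Codon 5: CTC Leu / CTA Leu — synonymous.
Codon 6: TCA Ser / TCC Ser — synonymous.
Codon 7: TAC Tyr / AGC Ser — nonsynonymous.
Codon 8: GTC Val / GTC Val — identical.
Codon 9: CAG Gln / CAG Gln — identical.
Codon 10: ACG Thr / ACT Thr — synonymous.
Nonsynonymous differences: 3.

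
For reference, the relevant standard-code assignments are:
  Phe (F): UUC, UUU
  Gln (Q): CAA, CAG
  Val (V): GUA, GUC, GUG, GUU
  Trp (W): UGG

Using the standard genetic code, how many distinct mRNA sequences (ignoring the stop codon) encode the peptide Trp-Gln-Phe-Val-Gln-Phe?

64

Trp: 1 codon.
Gln: 2 codons.
Phe: 2 codons.
Val: 4 codons.
Gln: 2 codons.
Phe: 2 codons.
1 × 2 × 2 × 4 × 2 × 2 = 64.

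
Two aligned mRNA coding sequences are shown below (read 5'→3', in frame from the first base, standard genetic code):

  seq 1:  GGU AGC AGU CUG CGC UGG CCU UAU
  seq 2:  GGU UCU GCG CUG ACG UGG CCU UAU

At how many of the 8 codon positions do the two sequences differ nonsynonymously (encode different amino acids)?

Codon 1: GGU Gly / GGU Gly — identical.
Codon 2: AGC Ser / UCU Ser — synonymous.
Codon 3: AGU Ser / GCG Ala — nonsynonymous.
Codon 4: CUG Leu / CUG Leu — identical.
Codon 5: CGC Arg / ACG Thr — nonsynonymous.
Codon 6: UGG Trp / UGG Trp — identical.
Codon 7: CCU Pro / CCU Pro — identical.
Codon 8: UAU Tyr / UAU Tyr — identical.
Nonsynonymous differences: 2.

2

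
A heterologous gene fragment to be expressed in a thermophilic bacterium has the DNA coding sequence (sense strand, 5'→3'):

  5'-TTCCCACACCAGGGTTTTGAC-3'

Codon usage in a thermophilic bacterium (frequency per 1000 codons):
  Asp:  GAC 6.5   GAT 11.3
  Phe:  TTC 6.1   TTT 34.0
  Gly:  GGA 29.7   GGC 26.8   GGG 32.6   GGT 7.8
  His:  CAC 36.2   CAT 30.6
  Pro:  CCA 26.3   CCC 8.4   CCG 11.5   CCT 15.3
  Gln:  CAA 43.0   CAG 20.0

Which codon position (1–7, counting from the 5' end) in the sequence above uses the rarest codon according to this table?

Codon 1 TTC (Phe): 6.1 per 1000.
Codon 2 CCA (Pro): 26.3 per 1000.
Codon 3 CAC (His): 36.2 per 1000.
Codon 4 CAG (Gln): 20.0 per 1000.
Codon 5 GGT (Gly): 7.8 per 1000.
Codon 6 TTT (Phe): 34.0 per 1000.
Codon 7 GAC (Asp): 6.5 per 1000.
Lowest frequency is 6.1 at codon 1.

1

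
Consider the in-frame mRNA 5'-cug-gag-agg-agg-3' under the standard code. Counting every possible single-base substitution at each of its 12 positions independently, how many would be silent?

9

Codon 1 (CUG, Leu): 4 synonymous substitutions.
Codon 2 (GAG, Glu): 1 synonymous substitution.
Codon 3 (AGG, Arg): 2 synonymous substitutions.
Codon 4 (AGG, Arg): 2 synonymous substitutions.
Total: 4 + 1 + 2 + 2 = 9.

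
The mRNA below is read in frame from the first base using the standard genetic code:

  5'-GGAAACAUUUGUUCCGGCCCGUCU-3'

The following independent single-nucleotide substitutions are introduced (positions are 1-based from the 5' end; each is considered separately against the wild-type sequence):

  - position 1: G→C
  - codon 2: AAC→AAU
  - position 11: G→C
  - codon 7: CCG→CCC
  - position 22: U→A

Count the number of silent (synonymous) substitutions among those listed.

Codon 1: GGA (Gly) → CGA (Arg) — missense.
Codon 2: AAC (Asn) → AAU (Asn) — synonymous.
Codon 4: UGU (Cys) → UCU (Ser) — missense.
Codon 7: CCG (Pro) → CCC (Pro) — synonymous.
Codon 8: UCU (Ser) → ACU (Thr) — missense.
Synonymous: 2 of 5.

2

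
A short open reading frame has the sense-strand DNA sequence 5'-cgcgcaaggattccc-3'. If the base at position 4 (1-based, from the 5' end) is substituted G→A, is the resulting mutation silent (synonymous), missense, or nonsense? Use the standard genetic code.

missense

Position 4 falls in codon 2: GCA → Ala.
After the substitution the codon is ACA → Thr.
Ala ≠ Thr, so this is a missense mutation.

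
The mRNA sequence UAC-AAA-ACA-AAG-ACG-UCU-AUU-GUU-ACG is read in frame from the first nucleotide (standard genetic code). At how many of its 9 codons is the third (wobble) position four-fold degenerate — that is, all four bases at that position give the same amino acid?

Codon 1 UAC (Tyr): third position 2-fold.
Codon 2 AAA (Lys): third position 2-fold.
Codon 3 ACA (Thr): third position 4-fold.
Codon 4 AAG (Lys): third position 2-fold.
Codon 5 ACG (Thr): third position 4-fold.
Codon 6 UCU (Ser): third position 4-fold.
Codon 7 AUU (Ile): third position 3-fold.
Codon 8 GUU (Val): third position 4-fold.
Codon 9 ACG (Thr): third position 4-fold.
Four-fold degenerate third positions: 5.

5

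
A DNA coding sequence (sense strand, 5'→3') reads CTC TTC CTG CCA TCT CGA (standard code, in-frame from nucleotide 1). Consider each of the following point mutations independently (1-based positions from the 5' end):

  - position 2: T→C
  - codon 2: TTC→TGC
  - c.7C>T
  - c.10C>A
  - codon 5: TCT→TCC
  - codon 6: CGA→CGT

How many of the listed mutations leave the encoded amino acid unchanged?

Codon 1: CTC (Leu) → CCC (Pro) — missense.
Codon 2: TTC (Phe) → TGC (Cys) — missense.
Codon 3: CTG (Leu) → TTG (Leu) — synonymous.
Codon 4: CCA (Pro) → ACA (Thr) — missense.
Codon 5: TCT (Ser) → TCC (Ser) — synonymous.
Codon 6: CGA (Arg) → CGT (Arg) — synonymous.
Synonymous: 3 of 6.

3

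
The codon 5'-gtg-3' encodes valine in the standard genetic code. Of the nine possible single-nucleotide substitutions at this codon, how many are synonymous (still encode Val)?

Position 1: none → 0 synonymous.
Position 2: none → 0 synonymous.
Position 3: GTT, GTC, GTA → 3 synonymous.
Total: 0 + 0 + 3 = 3.

3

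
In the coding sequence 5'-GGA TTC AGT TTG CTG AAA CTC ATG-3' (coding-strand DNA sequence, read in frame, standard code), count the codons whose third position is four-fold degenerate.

Codon 1 GGA (Gly): third position 4-fold.
Codon 2 TTC (Phe): third position 2-fold.
Codon 3 AGT (Ser): third position 2-fold.
Codon 4 TTG (Leu): third position 2-fold.
Codon 5 CTG (Leu): third position 4-fold.
Codon 6 AAA (Lys): third position 2-fold.
Codon 7 CTC (Leu): third position 4-fold.
Codon 8 ATG (Met): third position 1-fold.
Four-fold degenerate third positions: 3.

3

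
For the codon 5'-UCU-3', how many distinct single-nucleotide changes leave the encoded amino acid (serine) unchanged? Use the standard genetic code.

Position 1: none → 0 synonymous.
Position 2: none → 0 synonymous.
Position 3: UCC, UCA, UCG → 3 synonymous.
Total: 0 + 0 + 3 = 3.

3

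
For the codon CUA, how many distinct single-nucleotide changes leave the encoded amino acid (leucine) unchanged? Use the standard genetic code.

Position 1: UUA → 1 synonymous.
Position 2: none → 0 synonymous.
Position 3: CUU, CUC, CUG → 3 synonymous.
Total: 1 + 0 + 3 = 4.

4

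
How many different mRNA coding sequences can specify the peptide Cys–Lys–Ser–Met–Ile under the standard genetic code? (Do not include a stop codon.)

Cys: 2 codons.
Lys: 2 codons.
Ser: 6 codons.
Met: 1 codon.
Ile: 3 codons.
2 × 2 × 6 × 1 × 3 = 72.

72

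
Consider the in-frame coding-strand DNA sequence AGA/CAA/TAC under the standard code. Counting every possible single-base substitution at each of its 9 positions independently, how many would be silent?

4

Codon 1 (AGA, Arg): 2 synonymous substitutions.
Codon 2 (CAA, Gln): 1 synonymous substitution.
Codon 3 (TAC, Tyr): 1 synonymous substitution.
Total: 2 + 1 + 1 = 4.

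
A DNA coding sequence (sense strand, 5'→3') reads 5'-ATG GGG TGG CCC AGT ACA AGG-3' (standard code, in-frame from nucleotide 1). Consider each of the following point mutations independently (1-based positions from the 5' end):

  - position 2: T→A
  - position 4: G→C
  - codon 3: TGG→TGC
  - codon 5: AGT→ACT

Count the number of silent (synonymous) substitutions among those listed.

Codon 1: ATG (Met) → AAG (Lys) — missense.
Codon 2: GGG (Gly) → CGG (Arg) — missense.
Codon 3: TGG (Trp) → TGC (Cys) — missense.
Codon 5: AGT (Ser) → ACT (Thr) — missense.
Synonymous: 0 of 4.

0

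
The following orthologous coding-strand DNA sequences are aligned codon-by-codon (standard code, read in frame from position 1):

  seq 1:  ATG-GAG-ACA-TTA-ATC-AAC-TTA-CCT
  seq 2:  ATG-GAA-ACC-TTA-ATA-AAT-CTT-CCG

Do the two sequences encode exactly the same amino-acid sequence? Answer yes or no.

yes

Codon 1: ATG Met / ATG Met — identical.
Codon 2: GAG Glu / GAA Glu — synonymous.
Codon 3: ACA Thr / ACC Thr — synonymous.
Codon 4: TTA Leu / TTA Leu — identical.
Codon 5: ATC Ile / ATA Ile — synonymous.
Codon 6: AAC Asn / AAT Asn — synonymous.
Codon 7: TTA Leu / CTT Leu — synonymous.
Codon 8: CCT Pro / CCG Pro — synonymous.
Nonsynonymous differences: 0 → same protein.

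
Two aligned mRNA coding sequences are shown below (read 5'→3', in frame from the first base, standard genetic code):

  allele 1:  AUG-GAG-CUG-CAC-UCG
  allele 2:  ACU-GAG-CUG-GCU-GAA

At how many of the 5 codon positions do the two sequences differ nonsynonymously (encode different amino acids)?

Codon 1: AUG Met / ACU Thr — nonsynonymous.
Codon 2: GAG Glu / GAG Glu — identical.
Codon 3: CUG Leu / CUG Leu — identical.
Codon 4: CAC His / GCU Ala — nonsynonymous.
Codon 5: UCG Ser / GAA Glu — nonsynonymous.
Nonsynonymous differences: 3.

3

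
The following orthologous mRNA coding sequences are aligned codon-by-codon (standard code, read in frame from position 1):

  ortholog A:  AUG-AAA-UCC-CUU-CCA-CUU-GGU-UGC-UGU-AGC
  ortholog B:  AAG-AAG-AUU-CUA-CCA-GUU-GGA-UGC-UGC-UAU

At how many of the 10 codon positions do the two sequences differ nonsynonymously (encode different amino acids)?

4

Codon 1: AUG Met / AAG Lys — nonsynonymous.
Codon 2: AAA Lys / AAG Lys — synonymous.
Codon 3: UCC Ser / AUU Ile — nonsynonymous.
Codon 4: CUU Leu / CUA Leu — synonymous.
Codon 5: CCA Pro / CCA Pro — identical.
Codon 6: CUU Leu / GUU Val — nonsynonymous.
Codon 7: GGU Gly / GGA Gly — synonymous.
Codon 8: UGC Cys / UGC Cys — identical.
Codon 9: UGU Cys / UGC Cys — synonymous.
Codon 10: AGC Ser / UAU Tyr — nonsynonymous.
Nonsynonymous differences: 4.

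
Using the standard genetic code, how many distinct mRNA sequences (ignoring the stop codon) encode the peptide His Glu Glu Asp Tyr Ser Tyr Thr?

His: 2 codons.
Glu: 2 codons.
Glu: 2 codons.
Asp: 2 codons.
Tyr: 2 codons.
Ser: 6 codons.
Tyr: 2 codons.
Thr: 4 codons.
2 × 2 × 2 × 2 × 2 × 6 × 2 × 4 = 1536.

1536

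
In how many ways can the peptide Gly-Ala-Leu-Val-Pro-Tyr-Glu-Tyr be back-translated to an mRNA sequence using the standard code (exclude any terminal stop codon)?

12288

Gly: 4 codons.
Ala: 4 codons.
Leu: 6 codons.
Val: 4 codons.
Pro: 4 codons.
Tyr: 2 codons.
Glu: 2 codons.
Tyr: 2 codons.
4 × 4 × 6 × 4 × 4 × 2 × 2 × 2 = 12288.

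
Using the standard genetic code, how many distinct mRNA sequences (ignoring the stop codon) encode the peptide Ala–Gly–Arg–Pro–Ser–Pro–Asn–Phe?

Ala: 4 codons.
Gly: 4 codons.
Arg: 6 codons.
Pro: 4 codons.
Ser: 6 codons.
Pro: 4 codons.
Asn: 2 codons.
Phe: 2 codons.
4 × 4 × 6 × 4 × 6 × 4 × 2 × 2 = 36864.

36864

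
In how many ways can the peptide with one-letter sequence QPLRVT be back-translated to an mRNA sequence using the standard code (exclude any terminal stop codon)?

4608

Gln: 2 codons.
Pro: 4 codons.
Leu: 6 codons.
Arg: 6 codons.
Val: 4 codons.
Thr: 4 codons.
2 × 4 × 6 × 6 × 4 × 4 = 4608.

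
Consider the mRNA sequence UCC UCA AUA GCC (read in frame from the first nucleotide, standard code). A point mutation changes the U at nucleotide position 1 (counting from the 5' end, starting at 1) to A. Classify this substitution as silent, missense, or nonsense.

Position 1 falls in codon 1: UCC → Ser.
After the substitution the codon is ACC → Thr.
Ser ≠ Thr, so this is a missense mutation.

missense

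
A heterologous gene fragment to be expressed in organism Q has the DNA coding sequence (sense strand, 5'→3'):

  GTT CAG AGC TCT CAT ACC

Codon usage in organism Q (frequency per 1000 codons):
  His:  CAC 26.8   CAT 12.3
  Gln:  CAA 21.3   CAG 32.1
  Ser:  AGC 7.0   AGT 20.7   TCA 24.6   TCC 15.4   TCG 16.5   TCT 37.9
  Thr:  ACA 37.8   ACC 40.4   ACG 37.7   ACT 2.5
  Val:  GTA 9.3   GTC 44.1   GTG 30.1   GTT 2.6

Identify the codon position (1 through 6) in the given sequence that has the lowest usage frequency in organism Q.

1

Codon 1 GTT (Val): 2.6 per 1000.
Codon 2 CAG (Gln): 32.1 per 1000.
Codon 3 AGC (Ser): 7.0 per 1000.
Codon 4 TCT (Ser): 37.9 per 1000.
Codon 5 CAT (His): 12.3 per 1000.
Codon 6 ACC (Thr): 40.4 per 1000.
Lowest frequency is 2.6 at codon 1.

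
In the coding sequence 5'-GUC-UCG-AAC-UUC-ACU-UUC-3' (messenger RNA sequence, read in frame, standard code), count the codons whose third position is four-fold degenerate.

Codon 1 GUC (Val): third position 4-fold.
Codon 2 UCG (Ser): third position 4-fold.
Codon 3 AAC (Asn): third position 2-fold.
Codon 4 UUC (Phe): third position 2-fold.
Codon 5 ACU (Thr): third position 4-fold.
Codon 6 UUC (Phe): third position 2-fold.
Four-fold degenerate third positions: 3.

3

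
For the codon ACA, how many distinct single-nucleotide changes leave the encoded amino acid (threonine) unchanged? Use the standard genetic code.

Position 1: none → 0 synonymous.
Position 2: none → 0 synonymous.
Position 3: ACU, ACC, ACG → 3 synonymous.
Total: 0 + 0 + 3 = 3.

3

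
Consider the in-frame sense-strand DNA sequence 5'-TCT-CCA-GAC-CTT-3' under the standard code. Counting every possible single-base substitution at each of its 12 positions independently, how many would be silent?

10

Codon 1 (TCT, Ser): 3 synonymous substitutions.
Codon 2 (CCA, Pro): 3 synonymous substitutions.
Codon 3 (GAC, Asp): 1 synonymous substitution.
Codon 4 (CTT, Leu): 3 synonymous substitutions.
Total: 3 + 3 + 1 + 3 = 10.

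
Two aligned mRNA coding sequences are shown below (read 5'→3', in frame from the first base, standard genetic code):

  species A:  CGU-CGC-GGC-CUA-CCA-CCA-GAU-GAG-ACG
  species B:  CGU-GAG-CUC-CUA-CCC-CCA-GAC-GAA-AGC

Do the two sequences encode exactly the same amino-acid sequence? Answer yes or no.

no

Codon 1: CGU Arg / CGU Arg — identical.
Codon 2: CGC Arg / GAG Glu — nonsynonymous.
Codon 3: GGC Gly / CUC Leu — nonsynonymous.
Codon 4: CUA Leu / CUA Leu — identical.
Codon 5: CCA Pro / CCC Pro — synonymous.
Codon 6: CCA Pro / CCA Pro — identical.
Codon 7: GAU Asp / GAC Asp — synonymous.
Codon 8: GAG Glu / GAA Glu — synonymous.
Codon 9: ACG Thr / AGC Ser — nonsynonymous.
Nonsynonymous differences: 3 → different protein.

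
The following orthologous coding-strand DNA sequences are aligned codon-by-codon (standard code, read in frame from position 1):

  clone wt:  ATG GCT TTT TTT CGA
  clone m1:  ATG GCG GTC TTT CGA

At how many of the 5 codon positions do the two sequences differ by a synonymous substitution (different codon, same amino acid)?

1

Codon 1: ATG Met / ATG Met — identical.
Codon 2: GCT Ala / GCG Ala — synonymous.
Codon 3: TTT Phe / GTC Val — nonsynonymous.
Codon 4: TTT Phe / TTT Phe — identical.
Codon 5: CGA Arg / CGA Arg — identical.
Synonymous differences: 1.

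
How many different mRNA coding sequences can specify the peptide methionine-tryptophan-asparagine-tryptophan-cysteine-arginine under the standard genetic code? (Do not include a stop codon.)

24

Met: 1 codon.
Trp: 1 codon.
Asn: 2 codons.
Trp: 1 codon.
Cys: 2 codons.
Arg: 6 codons.
1 × 1 × 2 × 1 × 2 × 6 = 24.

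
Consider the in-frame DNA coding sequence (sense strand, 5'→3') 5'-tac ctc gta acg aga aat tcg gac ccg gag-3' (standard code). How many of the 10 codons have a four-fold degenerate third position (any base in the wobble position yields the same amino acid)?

Codon 1 TAC (Tyr): third position 2-fold.
Codon 2 CTC (Leu): third position 4-fold.
Codon 3 GTA (Val): third position 4-fold.
Codon 4 ACG (Thr): third position 4-fold.
Codon 5 AGA (Arg): third position 2-fold.
Codon 6 AAT (Asn): third position 2-fold.
Codon 7 TCG (Ser): third position 4-fold.
Codon 8 GAC (Asp): third position 2-fold.
Codon 9 CCG (Pro): third position 4-fold.
Codon 10 GAG (Glu): third position 2-fold.
Four-fold degenerate third positions: 5.

5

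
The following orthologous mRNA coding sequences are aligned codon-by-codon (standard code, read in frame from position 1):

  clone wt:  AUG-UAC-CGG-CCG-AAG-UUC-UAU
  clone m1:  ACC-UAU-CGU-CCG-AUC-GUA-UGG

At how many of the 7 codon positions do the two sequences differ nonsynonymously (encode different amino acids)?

Codon 1: AUG Met / ACC Thr — nonsynonymous.
Codon 2: UAC Tyr / UAU Tyr — synonymous.
Codon 3: CGG Arg / CGU Arg — synonymous.
Codon 4: CCG Pro / CCG Pro — identical.
Codon 5: AAG Lys / AUC Ile — nonsynonymous.
Codon 6: UUC Phe / GUA Val — nonsynonymous.
Codon 7: UAU Tyr / UGG Trp — nonsynonymous.
Nonsynonymous differences: 4.

4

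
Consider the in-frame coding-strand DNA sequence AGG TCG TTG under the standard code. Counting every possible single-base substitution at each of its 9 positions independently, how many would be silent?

Codon 1 (AGG, Arg): 2 synonymous substitutions.
Codon 2 (TCG, Ser): 3 synonymous substitutions.
Codon 3 (TTG, Leu): 2 synonymous substitutions.
Total: 2 + 3 + 2 = 7.

7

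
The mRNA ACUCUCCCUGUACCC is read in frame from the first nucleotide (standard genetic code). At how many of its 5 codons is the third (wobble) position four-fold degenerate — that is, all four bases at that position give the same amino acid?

Codon 1 ACU (Thr): third position 4-fold.
Codon 2 CUC (Leu): third position 4-fold.
Codon 3 CCU (Pro): third position 4-fold.
Codon 4 GUA (Val): third position 4-fold.
Codon 5 CCC (Pro): third position 4-fold.
Four-fold degenerate third positions: 5.

5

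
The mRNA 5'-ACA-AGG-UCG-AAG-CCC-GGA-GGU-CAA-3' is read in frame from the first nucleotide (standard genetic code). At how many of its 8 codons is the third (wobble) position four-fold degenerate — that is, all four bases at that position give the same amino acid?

5

Codon 1 ACA (Thr): third position 4-fold.
Codon 2 AGG (Arg): third position 2-fold.
Codon 3 UCG (Ser): third position 4-fold.
Codon 4 AAG (Lys): third position 2-fold.
Codon 5 CCC (Pro): third position 4-fold.
Codon 6 GGA (Gly): third position 4-fold.
Codon 7 GGU (Gly): third position 4-fold.
Codon 8 CAA (Gln): third position 2-fold.
Four-fold degenerate third positions: 5.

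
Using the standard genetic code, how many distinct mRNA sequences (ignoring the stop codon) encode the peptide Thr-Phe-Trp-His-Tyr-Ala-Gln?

256

Thr: 4 codons.
Phe: 2 codons.
Trp: 1 codon.
His: 2 codons.
Tyr: 2 codons.
Ala: 4 codons.
Gln: 2 codons.
4 × 2 × 1 × 2 × 2 × 4 × 2 = 256.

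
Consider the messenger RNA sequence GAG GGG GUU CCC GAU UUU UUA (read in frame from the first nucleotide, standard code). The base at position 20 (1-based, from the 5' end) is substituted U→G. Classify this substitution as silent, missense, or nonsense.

Position 20 falls in codon 7: UUA → Leu.
After the substitution the codon is UGA → Stop.
The new codon is a stop codon, so this is a nonsense mutation.

nonsense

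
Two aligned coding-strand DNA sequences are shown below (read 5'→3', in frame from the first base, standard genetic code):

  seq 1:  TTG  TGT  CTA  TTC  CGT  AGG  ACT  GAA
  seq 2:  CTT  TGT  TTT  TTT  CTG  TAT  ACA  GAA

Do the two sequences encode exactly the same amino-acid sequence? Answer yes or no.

no

Codon 1: TTG Leu / CTT Leu — synonymous.
Codon 2: TGT Cys / TGT Cys — identical.
Codon 3: CTA Leu / TTT Phe — nonsynonymous.
Codon 4: TTC Phe / TTT Phe — synonymous.
Codon 5: CGT Arg / CTG Leu — nonsynonymous.
Codon 6: AGG Arg / TAT Tyr — nonsynonymous.
Codon 7: ACT Thr / ACA Thr — synonymous.
Codon 8: GAA Glu / GAA Glu — identical.
Nonsynonymous differences: 3 → different protein.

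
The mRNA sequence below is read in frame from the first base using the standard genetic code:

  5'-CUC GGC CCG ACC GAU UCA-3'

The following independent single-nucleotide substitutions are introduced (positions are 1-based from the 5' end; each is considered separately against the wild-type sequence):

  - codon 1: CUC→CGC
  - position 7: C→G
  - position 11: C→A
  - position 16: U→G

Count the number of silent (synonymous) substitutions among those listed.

Codon 1: CUC (Leu) → CGC (Arg) — missense.
Codon 3: CCG (Pro) → GCG (Ala) — missense.
Codon 4: ACC (Thr) → AAC (Asn) — missense.
Codon 6: UCA (Ser) → GCA (Ala) — missense.
Synonymous: 0 of 4.

0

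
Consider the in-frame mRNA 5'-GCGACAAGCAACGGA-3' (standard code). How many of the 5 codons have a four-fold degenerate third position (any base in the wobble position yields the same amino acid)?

Codon 1 GCG (Ala): third position 4-fold.
Codon 2 ACA (Thr): third position 4-fold.
Codon 3 AGC (Ser): third position 2-fold.
Codon 4 AAC (Asn): third position 2-fold.
Codon 5 GGA (Gly): third position 4-fold.
Four-fold degenerate third positions: 3.

3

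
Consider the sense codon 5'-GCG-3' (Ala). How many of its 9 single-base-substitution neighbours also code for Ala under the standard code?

Position 1: none → 0 synonymous.
Position 2: none → 0 synonymous.
Position 3: GCU, GCC, GCA → 3 synonymous.
Total: 0 + 0 + 3 = 3.

3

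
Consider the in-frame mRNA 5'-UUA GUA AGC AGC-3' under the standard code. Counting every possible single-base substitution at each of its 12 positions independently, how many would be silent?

7

Codon 1 (UUA, Leu): 2 synonymous substitutions.
Codon 2 (GUA, Val): 3 synonymous substitutions.
Codon 3 (AGC, Ser): 1 synonymous substitution.
Codon 4 (AGC, Ser): 1 synonymous substitution.
Total: 2 + 3 + 1 + 1 = 7.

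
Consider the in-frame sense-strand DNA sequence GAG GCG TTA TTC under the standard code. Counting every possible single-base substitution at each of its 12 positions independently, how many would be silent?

Codon 1 (GAG, Glu): 1 synonymous substitution.
Codon 2 (GCG, Ala): 3 synonymous substitutions.
Codon 3 (TTA, Leu): 2 synonymous substitutions.
Codon 4 (TTC, Phe): 1 synonymous substitution.
Total: 1 + 3 + 2 + 1 = 7.

7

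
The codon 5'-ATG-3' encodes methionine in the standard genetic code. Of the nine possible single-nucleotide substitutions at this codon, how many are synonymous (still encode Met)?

0

Position 1: none → 0 synonymous.
Position 2: none → 0 synonymous.
Position 3: none → 0 synonymous.
Total: 0 + 0 + 0 = 0.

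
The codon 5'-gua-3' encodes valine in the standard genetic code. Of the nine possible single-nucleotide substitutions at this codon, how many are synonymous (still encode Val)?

3

Position 1: none → 0 synonymous.
Position 2: none → 0 synonymous.
Position 3: GUU, GUC, GUG → 3 synonymous.
Total: 0 + 0 + 3 = 3.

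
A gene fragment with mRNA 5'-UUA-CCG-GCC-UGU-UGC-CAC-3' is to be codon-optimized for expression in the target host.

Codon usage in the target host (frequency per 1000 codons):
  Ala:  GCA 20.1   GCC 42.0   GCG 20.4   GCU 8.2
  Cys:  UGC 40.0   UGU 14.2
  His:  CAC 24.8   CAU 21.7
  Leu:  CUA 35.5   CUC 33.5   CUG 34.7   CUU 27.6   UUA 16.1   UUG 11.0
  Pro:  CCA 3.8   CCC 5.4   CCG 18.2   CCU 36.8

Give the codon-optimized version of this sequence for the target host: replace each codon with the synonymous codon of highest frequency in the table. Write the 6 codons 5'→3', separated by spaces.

Codon 1 (Leu): best is CUA at 35.5.
Codon 2 (Pro): best is CCU at 36.8.
Codon 3 (Ala): best is GCC at 42.0.
Codon 4 (Cys): best is UGC at 40.0.
Codon 5 (Cys): best is UGC at 40.0.
Codon 6 (His): best is CAC at 24.8.

CUA CCU GCC UGC UGC CAC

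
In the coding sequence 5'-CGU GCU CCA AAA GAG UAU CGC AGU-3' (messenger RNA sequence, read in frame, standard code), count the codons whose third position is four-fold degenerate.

4

Codon 1 CGU (Arg): third position 4-fold.
Codon 2 GCU (Ala): third position 4-fold.
Codon 3 CCA (Pro): third position 4-fold.
Codon 4 AAA (Lys): third position 2-fold.
Codon 5 GAG (Glu): third position 2-fold.
Codon 6 UAU (Tyr): third position 2-fold.
Codon 7 CGC (Arg): third position 4-fold.
Codon 8 AGU (Ser): third position 2-fold.
Four-fold degenerate third positions: 4.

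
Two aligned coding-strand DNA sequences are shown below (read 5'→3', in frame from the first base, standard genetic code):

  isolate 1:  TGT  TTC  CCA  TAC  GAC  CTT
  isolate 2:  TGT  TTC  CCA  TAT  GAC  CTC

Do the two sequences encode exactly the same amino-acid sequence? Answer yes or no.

Codon 1: TGT Cys / TGT Cys — identical.
Codon 2: TTC Phe / TTC Phe — identical.
Codon 3: CCA Pro / CCA Pro — identical.
Codon 4: TAC Tyr / TAT Tyr — synonymous.
Codon 5: GAC Asp / GAC Asp — identical.
Codon 6: CTT Leu / CTC Leu — synonymous.
Nonsynonymous differences: 0 → same protein.

yes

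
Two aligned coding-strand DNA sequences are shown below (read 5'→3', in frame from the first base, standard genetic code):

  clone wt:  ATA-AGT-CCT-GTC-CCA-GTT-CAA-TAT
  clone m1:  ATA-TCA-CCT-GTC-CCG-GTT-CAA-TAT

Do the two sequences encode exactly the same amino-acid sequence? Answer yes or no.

Codon 1: ATA Ile / ATA Ile — identical.
Codon 2: AGT Ser / TCA Ser — synonymous.
Codon 3: CCT Pro / CCT Pro — identical.
Codon 4: GTC Val / GTC Val — identical.
Codon 5: CCA Pro / CCG Pro — synonymous.
Codon 6: GTT Val / GTT Val — identical.
Codon 7: CAA Gln / CAA Gln — identical.
Codon 8: TAT Tyr / TAT Tyr — identical.
Nonsynonymous differences: 0 → same protein.

yes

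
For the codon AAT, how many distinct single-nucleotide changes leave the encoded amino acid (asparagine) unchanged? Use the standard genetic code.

1

Position 1: none → 0 synonymous.
Position 2: none → 0 synonymous.
Position 3: AAC → 1 synonymous.
Total: 0 + 0 + 1 = 1.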